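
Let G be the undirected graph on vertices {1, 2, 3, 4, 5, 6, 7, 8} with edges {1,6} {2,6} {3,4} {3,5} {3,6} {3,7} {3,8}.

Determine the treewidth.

1

A width-1 tree decomposition is:
Bags: B1 = {3, 4}  B2 = {3, 6}  B3 = {2, 6}  B4 = {3, 5}  B5 = {1, 6}  B6 = {3, 7}  B7 = {3, 8}
Tree: B1–B2, B2–B3, B2–B4, B2–B5, B2–B6, B6–B7
Each bag holds 2 vertices, so the decomposition has width 1, which upper-bounds the treewidth. Since G has at least one edge (e.g. 4–3), it is not an edgeless graph, so tw(G) ≥ 1. Therefore the treewidth is 1.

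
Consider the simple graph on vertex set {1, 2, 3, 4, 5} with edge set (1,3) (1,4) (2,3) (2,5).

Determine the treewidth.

A width-1 tree decomposition is:
Bags: B1 = {1, 4}  B2 = {1, 3}  B3 = {2, 3}  B4 = {2, 5}
Tree: B1–B2, B2–B3, B3–B4
Each bag holds 2 vertices, so the decomposition has width 1, which upper-bounds the treewidth. Since G has at least one edge (e.g. 4–1), it is not an edgeless graph, so tw(G) ≥ 1. The upper and lower bounds meet at 1, so that is the treewidth.

1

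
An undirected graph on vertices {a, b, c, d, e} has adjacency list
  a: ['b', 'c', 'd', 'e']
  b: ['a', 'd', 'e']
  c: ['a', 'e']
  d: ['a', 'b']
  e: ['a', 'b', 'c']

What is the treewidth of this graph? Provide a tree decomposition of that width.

Treewidth 2.
One optimal decomposition is:
Bags: B1 = {a, b, e}  B2 = {a, b, d}  B3 = {a, c, e}
Tree: B1–B2, B1–B3

Each bag holds 3 vertices, so the decomposition has width 2, which upper-bounds the treewidth. On the other hand G contains the 3-clique {a, b, d}. A clique must lie in a single bag of any decomposition, so no decomposition can have width below 2. Hence tw(G) = 2 exactly.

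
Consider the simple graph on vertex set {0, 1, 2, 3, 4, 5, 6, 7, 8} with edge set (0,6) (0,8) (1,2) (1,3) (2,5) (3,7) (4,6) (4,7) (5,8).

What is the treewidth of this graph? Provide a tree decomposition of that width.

The largest bag has 3 vertices, giving width 2; this decomposition certifies tw(G) ≤ 2. For the lower bound, G contains the cycle 6–0–8–5–2–1–3–7–4–6, so G is not a forest; only forests have treewidth ≤ 1, hence tw(G) ≥ 2. Combining the bounds, tw(G) = 2.

Treewidth 2.
One optimal decomposition is:
Bags: B1 = {0, 6, 8}  B2 = {5, 6, 8}  B3 = {2, 5, 6}  B4 = {1, 2, 6}  B5 = {1, 3, 6}  B6 = {3, 6, 7}  B7 = {4, 6, 7}
Tree: B1–B2, B2–B3, B3–B4, B4–B5, B5–B6, B6–B7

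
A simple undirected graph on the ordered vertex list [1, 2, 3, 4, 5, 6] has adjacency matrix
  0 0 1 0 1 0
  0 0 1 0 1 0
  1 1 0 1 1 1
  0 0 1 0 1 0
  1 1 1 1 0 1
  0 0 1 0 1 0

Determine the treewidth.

A width-2 tree decomposition is:
Bags: B1 = {3, 5, 6}  B2 = {2, 3, 5}  B3 = {3, 4, 5}  B4 = {1, 3, 5}
Tree: B1–B2, B2–B3, B2–B4
Each bag holds 3 vertices, so the decomposition has width 2, which upper-bounds the treewidth. Conversely, {1, 3, 5} is a clique of size 3, and the vertices of any clique must share a bag in every tree decomposition; so some bag has ≥ 3 vertices and tw(G) ≥ 2. The upper and lower bounds meet at 2, so that is the treewidth.

2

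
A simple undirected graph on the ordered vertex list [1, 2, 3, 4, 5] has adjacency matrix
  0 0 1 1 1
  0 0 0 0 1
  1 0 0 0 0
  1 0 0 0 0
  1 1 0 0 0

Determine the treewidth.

A width-1 tree decomposition is:
Bags: B1 = {1, 5}  B2 = {1, 4}  B3 = {2, 5}  B4 = {1, 3}
Tree: B1–B2, B1–B3, B1–B4
Each bag holds 2 vertices, so the decomposition has width 1, which upper-bounds the treewidth. G has an edge, so its treewidth is at least 1. Therefore the treewidth is 1.

1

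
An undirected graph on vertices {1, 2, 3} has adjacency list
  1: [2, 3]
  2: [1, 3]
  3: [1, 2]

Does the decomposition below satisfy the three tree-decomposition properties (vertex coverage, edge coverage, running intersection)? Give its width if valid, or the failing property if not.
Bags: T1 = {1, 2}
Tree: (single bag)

A tree decomposition must satisfy three properties: every vertex lies in some bag; for every edge, both endpoints lie together in some bag; and for every vertex, the bags containing it form a connected subtree. Here vertex 3 appears in no bag, so the decomposition is invalid.

No — vertex 3 appears in no bag.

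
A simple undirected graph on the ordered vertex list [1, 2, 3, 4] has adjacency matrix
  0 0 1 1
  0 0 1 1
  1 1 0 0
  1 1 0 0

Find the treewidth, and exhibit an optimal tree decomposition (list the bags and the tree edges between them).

The largest bag has 3 vertices, giving width 2; this decomposition certifies tw(G) ≤ 2. For the lower bound, G contains the cycle 2–3–1–4–2, so G is not a forest; only forests have treewidth ≤ 1, hence tw(G) ≥ 2. Hence tw(G) = 2 exactly.

Treewidth 2.
One such decomposition:
Bags: B1 = {1, 2, 3}  B2 = {1, 2, 4}
Tree: B1–B2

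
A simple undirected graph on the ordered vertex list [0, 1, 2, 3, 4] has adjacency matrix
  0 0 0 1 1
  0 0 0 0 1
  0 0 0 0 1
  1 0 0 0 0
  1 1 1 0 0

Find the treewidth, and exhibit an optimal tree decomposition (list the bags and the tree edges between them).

Treewidth 1.
One such decomposition:
Bags: B1 = {0, 3}  B2 = {0, 4}  B3 = {2, 4}  B4 = {1, 4}
Tree: B1–B2, B2–B3, B3–B4

Every bag has size at most 2, so the width is 2 − 1 = 1 and tw(G) ≤ 1. G has an edge, so its treewidth is at least 1. Therefore the treewidth is 1.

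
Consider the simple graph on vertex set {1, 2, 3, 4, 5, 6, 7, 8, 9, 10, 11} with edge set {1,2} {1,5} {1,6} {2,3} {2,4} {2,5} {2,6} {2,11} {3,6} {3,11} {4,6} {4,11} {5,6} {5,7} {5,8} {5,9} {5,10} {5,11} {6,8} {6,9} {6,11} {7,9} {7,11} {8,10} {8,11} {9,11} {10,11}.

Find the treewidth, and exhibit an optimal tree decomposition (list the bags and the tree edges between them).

Treewidth 3.
One optimal decomposition is:
Bags: B1 = {5, 6, 8, 11}  B2 = {2, 5, 6, 11}  B3 = {2, 4, 6, 11}  B4 = {2, 3, 6, 11}  B5 = {5, 8, 10, 11}  B6 = {1, 2, 5, 6}  B7 = {5, 6, 9, 11}  B8 = {5, 7, 9, 11}
Tree: B1–B2, B2–B3, B3–B4, B1–B5, B2–B6, B1–B7, B7–B8

The largest bag has 4 vertices, giving width 3; this decomposition certifies tw(G) ≤ 3. On the other hand G contains the 4-clique {1, 2, 5, 6}. A clique must lie in a single bag of any decomposition, so no decomposition can have width below 3. Therefore the treewidth is 3.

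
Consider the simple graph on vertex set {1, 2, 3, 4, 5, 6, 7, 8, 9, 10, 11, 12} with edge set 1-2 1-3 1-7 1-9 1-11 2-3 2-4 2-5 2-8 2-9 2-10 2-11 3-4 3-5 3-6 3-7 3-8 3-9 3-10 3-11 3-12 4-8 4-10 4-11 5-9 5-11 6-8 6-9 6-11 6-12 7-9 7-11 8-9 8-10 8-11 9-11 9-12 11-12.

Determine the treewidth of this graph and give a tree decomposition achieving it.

Each bag holds 5 vertices, so the decomposition has width 4, which upper-bounds the treewidth. For the lower bound, the 5 vertices {2, 3, 4, 8, 10} are pairwise adjacent, and any tree decomposition puts a clique entirely inside one bag — forcing width ≥ 4. The upper and lower bounds meet at 4, so that is the treewidth.

Treewidth 4.
Bags: B1 = {2, 3, 4, 8, 11}  B2 = {2, 3, 8, 9, 11}  B3 = {1, 2, 3, 9, 11}  B4 = {3, 6, 8, 9, 11}  B5 = {2, 3, 5, 9, 11}  B6 = {1, 3, 7, 9, 11}  B7 = {3, 6, 9, 11, 12}  B8 = {2, 3, 4, 8, 10}
Tree: B1–B2, B2–B3, B2–B4, B3–B5, B3–B6, B4–B7, B1–B8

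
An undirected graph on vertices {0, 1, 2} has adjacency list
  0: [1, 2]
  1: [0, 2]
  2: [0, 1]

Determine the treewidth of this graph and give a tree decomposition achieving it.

Treewidth 2.
One optimal decomposition is:
Bags: B1 = {0, 1, 2}
Tree: (single bag)

With just one bag of size 3, the width is 3 − 1 = 2, so tw(G) ≤ 2. Conversely, {0, 1, 2} is a clique of size 3, and the vertices of any clique must share a bag in every tree decomposition; so some bag has ≥ 3 vertices and tw(G) ≥ 2. The upper and lower bounds meet at 2, so that is the treewidth.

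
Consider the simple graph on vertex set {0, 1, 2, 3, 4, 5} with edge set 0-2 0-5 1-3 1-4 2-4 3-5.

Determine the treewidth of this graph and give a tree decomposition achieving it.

Treewidth 2.
One optimal decomposition is:
Bags: B1 = {0, 2, 5}  B2 = {2, 4, 5}  B3 = {1, 4, 5}  B4 = {1, 3, 5}
Tree: B1–B2, B2–B3, B3–B4

Every bag has size at most 3, so the width is 3 − 1 = 2 and tw(G) ≤ 2. Since 5–0–2–4–1–3–5 is a cycle in G, G is not acyclic. Forests are exactly the graphs of treewidth ≤ 1, so tw(G) ≥ 2. Combining the bounds, tw(G) = 2.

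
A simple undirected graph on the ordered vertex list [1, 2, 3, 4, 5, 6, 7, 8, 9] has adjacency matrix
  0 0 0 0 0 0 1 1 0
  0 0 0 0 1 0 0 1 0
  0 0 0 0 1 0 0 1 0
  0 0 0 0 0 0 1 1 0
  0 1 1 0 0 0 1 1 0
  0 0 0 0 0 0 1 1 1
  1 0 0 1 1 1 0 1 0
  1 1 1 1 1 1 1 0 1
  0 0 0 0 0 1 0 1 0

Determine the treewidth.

2

A width-2 tree decomposition is:
Bags: B1 = {6, 7, 8}  B2 = {5, 7, 8}  B3 = {3, 5, 8}  B4 = {2, 5, 8}  B5 = {1, 7, 8}  B6 = {6, 8, 9}  B7 = {4, 7, 8}
Tree: B1–B2, B2–B3, B2–B4, B2–B5, B1–B6, B1–B7
Every bag has size at most 3, so the width is 3 − 1 = 2 and tw(G) ≤ 2. For the lower bound, the 3 vertices {6, 8, 9} are pairwise adjacent, and any tree decomposition puts a clique entirely inside one bag — forcing width ≥ 2. Combining the bounds, tw(G) = 2.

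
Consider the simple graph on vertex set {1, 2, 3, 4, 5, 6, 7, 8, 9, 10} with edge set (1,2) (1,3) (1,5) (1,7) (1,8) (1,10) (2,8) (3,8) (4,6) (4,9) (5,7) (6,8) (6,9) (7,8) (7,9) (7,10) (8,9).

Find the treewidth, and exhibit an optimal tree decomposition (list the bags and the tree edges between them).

The largest bag has 3 vertices, giving width 2; this decomposition certifies tw(G) ≤ 2. Conversely, {1, 2, 8} is a clique of size 3, and the vertices of any clique must share a bag in every tree decomposition; so some bag has ≥ 3 vertices and tw(G) ≥ 2. Hence tw(G) = 2 exactly.

Treewidth 2.
One optimal decomposition is:
Bags: B1 = {6, 8, 9}  B2 = {7, 8, 9}  B3 = {4, 6, 9}  B4 = {1, 7, 8}  B5 = {1, 7, 10}  B6 = {1, 2, 8}  B7 = {1, 3, 8}  B8 = {1, 5, 7}
Tree: B1–B2, B1–B3, B2–B4, B4–B5, B4–B6, B4–B7, B5–B8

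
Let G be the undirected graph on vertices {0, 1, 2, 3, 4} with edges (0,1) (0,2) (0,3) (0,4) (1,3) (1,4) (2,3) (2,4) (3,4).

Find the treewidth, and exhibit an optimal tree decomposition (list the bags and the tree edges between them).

The largest bag has 4 vertices, giving width 3; this decomposition certifies tw(G) ≤ 3. For the lower bound, the 4 vertices {0, 1, 3, 4} are pairwise adjacent, and any tree decomposition puts a clique entirely inside one bag — forcing width ≥ 3. Combining the bounds, tw(G) = 3.

Treewidth 3.
One optimal decomposition is:
Bags: B1 = {0, 2, 3, 4}  B2 = {0, 1, 3, 4}
Tree: B1–B2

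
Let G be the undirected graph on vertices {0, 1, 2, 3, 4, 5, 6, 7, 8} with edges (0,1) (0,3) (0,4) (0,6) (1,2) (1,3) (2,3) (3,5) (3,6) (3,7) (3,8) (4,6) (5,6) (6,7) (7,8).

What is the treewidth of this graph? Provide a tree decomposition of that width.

Each bag holds 3 vertices, so the decomposition has width 2, which upper-bounds the treewidth. Conversely, {3, 7, 8} is a clique of size 3, and the vertices of any clique must share a bag in every tree decomposition; so some bag has ≥ 3 vertices and tw(G) ≥ 2. Combining the bounds, tw(G) = 2.

Treewidth 2.
Bags: B1 = {3, 6, 7}  B2 = {3, 7, 8}  B3 = {0, 3, 6}  B4 = {0, 1, 3}  B5 = {0, 4, 6}  B6 = {3, 5, 6}  B7 = {1, 2, 3}
Tree: B1–B2, B1–B3, B3–B4, B3–B5, B1–B6, B4–B7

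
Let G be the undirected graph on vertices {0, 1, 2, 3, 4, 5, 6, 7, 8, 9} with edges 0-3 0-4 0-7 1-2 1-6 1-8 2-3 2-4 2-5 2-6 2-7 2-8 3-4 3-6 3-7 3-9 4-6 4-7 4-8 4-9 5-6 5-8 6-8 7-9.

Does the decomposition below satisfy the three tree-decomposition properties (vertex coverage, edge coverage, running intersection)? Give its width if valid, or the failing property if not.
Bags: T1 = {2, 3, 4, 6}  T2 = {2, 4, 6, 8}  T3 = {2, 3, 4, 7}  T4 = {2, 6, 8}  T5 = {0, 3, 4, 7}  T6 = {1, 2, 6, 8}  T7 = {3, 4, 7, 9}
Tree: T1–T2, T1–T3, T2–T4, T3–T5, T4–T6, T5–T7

No — vertex 5 appears in no bag.

A tree decomposition must satisfy three properties: every vertex lies in some bag; for every edge, both endpoints lie together in some bag; and for every vertex, the bags containing it form a connected subtree. Here vertex 5 appears in no bag, so the decomposition is invalid.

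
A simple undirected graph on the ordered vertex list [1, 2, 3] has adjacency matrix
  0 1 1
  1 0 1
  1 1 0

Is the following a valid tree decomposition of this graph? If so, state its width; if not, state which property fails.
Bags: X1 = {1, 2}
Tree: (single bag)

A tree decomposition must satisfy three properties: every vertex lies in some bag; for every edge, both endpoints lie together in some bag; and for every vertex, the bags containing it form a connected subtree. Here vertex 3 appears in no bag, so the decomposition is invalid.

No — vertex 3 appears in no bag.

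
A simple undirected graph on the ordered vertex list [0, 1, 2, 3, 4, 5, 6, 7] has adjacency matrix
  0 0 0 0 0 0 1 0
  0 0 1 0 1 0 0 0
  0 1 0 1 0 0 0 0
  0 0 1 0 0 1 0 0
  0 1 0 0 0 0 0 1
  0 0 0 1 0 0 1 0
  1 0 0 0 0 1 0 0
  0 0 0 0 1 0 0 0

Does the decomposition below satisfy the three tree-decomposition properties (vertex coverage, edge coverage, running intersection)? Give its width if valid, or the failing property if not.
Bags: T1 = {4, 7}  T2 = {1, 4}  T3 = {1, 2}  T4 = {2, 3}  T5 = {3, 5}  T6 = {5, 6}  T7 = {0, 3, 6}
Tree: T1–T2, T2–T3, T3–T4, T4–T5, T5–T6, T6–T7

No — bags containing vertex 3 are not connected in the tree.

A tree decomposition must satisfy three properties: every vertex lies in some bag; for every edge, both endpoints lie together in some bag; and for every vertex, the bags containing it form a connected subtree. Here bags containing vertex 3 are not connected in the tree, so the decomposition is invalid.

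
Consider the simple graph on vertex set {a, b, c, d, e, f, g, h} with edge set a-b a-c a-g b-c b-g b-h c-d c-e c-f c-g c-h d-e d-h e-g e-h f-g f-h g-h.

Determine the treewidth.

A width-3 tree decomposition is:
Bags: B1 = {c, d, e, h}  B2 = {c, e, g, h}  B3 = {c, f, g, h}  B4 = {b, c, g, h}  B5 = {a, b, c, g}
Tree: B1–B2, B2–B3, B2–B4, B4–B5
Each bag holds 4 vertices, so the decomposition has width 3, which upper-bounds the treewidth. On the other hand G contains the 4-clique {c, d, e, h}. A clique must lie in a single bag of any decomposition, so no decomposition can have width below 3. The upper and lower bounds meet at 3, so that is the treewidth.

3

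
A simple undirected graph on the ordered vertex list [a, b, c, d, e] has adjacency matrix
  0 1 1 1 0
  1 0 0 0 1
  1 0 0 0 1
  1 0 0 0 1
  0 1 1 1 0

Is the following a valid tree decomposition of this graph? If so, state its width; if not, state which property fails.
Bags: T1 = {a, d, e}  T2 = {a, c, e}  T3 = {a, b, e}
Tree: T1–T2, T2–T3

Yes; width 2.

Vertex coverage: the bags together contain {a, b, c, d, e}, the full vertex set. Edge coverage: each edge of G has both endpoints in at least one bag. Running intersection: for every vertex, the bags containing it form a connected subtree. All three properties hold, so this is a valid tree decomposition of width max|bag| − 1 = 2, and hence tw(G) ≤ 2.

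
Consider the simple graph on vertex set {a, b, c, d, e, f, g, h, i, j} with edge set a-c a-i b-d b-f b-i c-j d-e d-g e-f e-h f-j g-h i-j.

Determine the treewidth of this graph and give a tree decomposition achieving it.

Treewidth 2.
One optimal decomposition is:
Bags: B1 = {a, c, j}  B2 = {a, i, j}  B3 = {f, i, j}  B4 = {b, f, i}  B5 = {b, e, f}  B6 = {b, d, e}  B7 = {d, e, h}  B8 = {d, g, h}
Tree: B1–B2, B2–B3, B3–B4, B4–B5, B5–B6, B6–B7, B7–B8

Each bag holds 3 vertices, so the decomposition has width 2, which upper-bounds the treewidth. For the lower bound, G contains the cycle c–a–i–j–c, so G is not a forest; only forests have treewidth ≤ 1, hence tw(G) ≥ 2. Hence tw(G) = 2 exactly.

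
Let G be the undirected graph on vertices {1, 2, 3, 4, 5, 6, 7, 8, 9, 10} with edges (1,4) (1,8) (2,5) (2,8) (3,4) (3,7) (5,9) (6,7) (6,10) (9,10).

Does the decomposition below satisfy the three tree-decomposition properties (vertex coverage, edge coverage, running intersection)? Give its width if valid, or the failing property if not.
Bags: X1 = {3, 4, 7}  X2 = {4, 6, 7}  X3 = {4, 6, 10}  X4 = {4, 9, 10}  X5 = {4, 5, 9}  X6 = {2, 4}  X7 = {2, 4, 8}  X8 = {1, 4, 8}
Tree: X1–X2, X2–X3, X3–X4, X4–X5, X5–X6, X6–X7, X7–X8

No — edge (5,2) lies in no bag.

A tree decomposition must satisfy three properties: every vertex lies in some bag; for every edge, both endpoints lie together in some bag; and for every vertex, the bags containing it form a connected subtree. Here edge (5,2) lies in no bag, so the decomposition is invalid.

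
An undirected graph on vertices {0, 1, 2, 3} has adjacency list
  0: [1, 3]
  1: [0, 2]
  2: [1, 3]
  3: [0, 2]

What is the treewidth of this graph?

2

A width-2 tree decomposition is:
Bags: B1 = {0, 1, 3}  B2 = {1, 2, 3}
Tree: B1–B2
The largest bag has 3 vertices, giving width 2; this decomposition certifies tw(G) ≤ 2. Since 3–0–1–2–3 is a cycle in G, G is not acyclic. Forests are exactly the graphs of treewidth ≤ 1, so tw(G) ≥ 2. Therefore the treewidth is 2.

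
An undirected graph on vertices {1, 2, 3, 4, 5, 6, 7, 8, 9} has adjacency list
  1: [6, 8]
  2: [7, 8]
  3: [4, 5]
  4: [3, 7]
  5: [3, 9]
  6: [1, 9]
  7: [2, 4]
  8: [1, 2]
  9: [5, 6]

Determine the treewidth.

A width-2 tree decomposition is:
Bags: B1 = {3, 5, 9}  B2 = {3, 6, 9}  B3 = {1, 3, 6}  B4 = {1, 3, 8}  B5 = {2, 3, 8}  B6 = {2, 3, 7}  B7 = {3, 4, 7}
Tree: B1–B2, B2–B3, B3–B4, B4–B5, B5–B6, B6–B7
Each bag holds 3 vertices, so the decomposition has width 2, which upper-bounds the treewidth. Since 3–5–9–6–1–8–2–7–4–3 is a cycle in G, G is not acyclic. Forests are exactly the graphs of treewidth ≤ 1, so tw(G) ≥ 2. Combining the bounds, tw(G) = 2.

2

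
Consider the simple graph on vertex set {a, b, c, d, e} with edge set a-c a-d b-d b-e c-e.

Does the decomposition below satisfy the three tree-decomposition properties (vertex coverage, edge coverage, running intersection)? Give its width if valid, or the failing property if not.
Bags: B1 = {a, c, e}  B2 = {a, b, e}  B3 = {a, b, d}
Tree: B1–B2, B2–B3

Yes; width 2.

Checking the three conditions: (i) the bags cover all of {a, b, c, d, e}; (ii) for each edge, some bag contains both endpoints; (iii) the bags containing any fixed vertex form a subtree. All hold, so the decomposition is valid with width 3 − 1 = 2.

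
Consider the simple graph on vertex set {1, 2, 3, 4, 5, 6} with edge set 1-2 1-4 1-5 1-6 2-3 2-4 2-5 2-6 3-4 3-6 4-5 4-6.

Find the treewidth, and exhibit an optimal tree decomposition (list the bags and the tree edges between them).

Treewidth 3.
One optimal decomposition is:
Bags: B1 = {1, 2, 4, 5}  B2 = {1, 2, 4, 6}  B3 = {2, 3, 4, 6}
Tree: B1–B2, B2–B3

Each bag holds 4 vertices, so the decomposition has width 3, which upper-bounds the treewidth. On the other hand G contains the 4-clique {1, 2, 4, 5}. A clique must lie in a single bag of any decomposition, so no decomposition can have width below 3. Therefore the treewidth is 3.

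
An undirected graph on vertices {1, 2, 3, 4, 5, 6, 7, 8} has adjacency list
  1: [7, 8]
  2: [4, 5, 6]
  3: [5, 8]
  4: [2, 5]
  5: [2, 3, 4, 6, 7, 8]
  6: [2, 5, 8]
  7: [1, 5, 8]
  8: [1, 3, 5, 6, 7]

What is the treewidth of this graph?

2

A width-2 tree decomposition is:
Bags: B1 = {5, 6, 8}  B2 = {5, 7, 8}  B3 = {3, 5, 8}  B4 = {2, 5, 6}  B5 = {1, 7, 8}  B6 = {2, 4, 5}
Tree: B1–B2, B2–B3, B1–B4, B2–B5, B4–B6
Each bag holds 3 vertices, so the decomposition has width 2, which upper-bounds the treewidth. Conversely, {1, 7, 8} is a clique of size 3, and the vertices of any clique must share a bag in every tree decomposition; so some bag has ≥ 3 vertices and tw(G) ≥ 2. Combining the bounds, tw(G) = 2.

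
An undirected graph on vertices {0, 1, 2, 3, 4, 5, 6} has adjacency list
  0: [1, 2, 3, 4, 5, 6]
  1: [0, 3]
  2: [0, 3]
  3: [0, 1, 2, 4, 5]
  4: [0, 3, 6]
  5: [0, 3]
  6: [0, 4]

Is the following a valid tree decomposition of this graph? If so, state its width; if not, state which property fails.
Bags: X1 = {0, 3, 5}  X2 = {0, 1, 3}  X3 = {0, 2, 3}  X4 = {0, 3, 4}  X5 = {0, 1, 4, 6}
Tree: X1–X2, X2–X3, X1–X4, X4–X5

No — bags containing vertex 1 are not connected in the tree.

A tree decomposition must satisfy three properties: every vertex lies in some bag; for every edge, both endpoints lie together in some bag; and for every vertex, the bags containing it form a connected subtree. Here bags containing vertex 1 are not connected in the tree, so the decomposition is invalid.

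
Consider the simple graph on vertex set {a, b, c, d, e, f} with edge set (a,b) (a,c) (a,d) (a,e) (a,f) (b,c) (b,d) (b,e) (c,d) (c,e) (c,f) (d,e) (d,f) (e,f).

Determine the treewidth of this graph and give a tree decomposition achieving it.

Treewidth 4.
One such decomposition:
Bags: B1 = {a, b, c, d, e}  B2 = {a, c, d, e, f}
Tree: B1–B2

Every bag has size at most 5, so the width is 5 − 1 = 4 and tw(G) ≤ 4. Conversely, {a, c, d, e, f} is a clique of size 5, and the vertices of any clique must share a bag in every tree decomposition; so some bag has ≥ 5 vertices and tw(G) ≥ 4. Hence tw(G) = 4 exactly.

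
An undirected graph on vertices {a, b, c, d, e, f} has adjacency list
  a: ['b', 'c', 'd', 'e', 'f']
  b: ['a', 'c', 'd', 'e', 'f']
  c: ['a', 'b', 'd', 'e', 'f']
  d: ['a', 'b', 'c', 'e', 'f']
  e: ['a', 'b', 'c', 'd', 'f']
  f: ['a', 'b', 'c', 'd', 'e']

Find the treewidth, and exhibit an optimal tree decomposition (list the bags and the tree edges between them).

Treewidth 5.
One optimal decomposition is:
Bags: B1 = {a, b, c, d, e, f}
Tree: (single bag)

With just one bag of size 6, the width is 6 − 1 = 5, so tw(G) ≤ 5. On the other hand G contains the 6-clique {a, b, c, d, e, f}. A clique must lie in a single bag of any decomposition, so no decomposition can have width below 5. Combining the bounds, tw(G) = 5.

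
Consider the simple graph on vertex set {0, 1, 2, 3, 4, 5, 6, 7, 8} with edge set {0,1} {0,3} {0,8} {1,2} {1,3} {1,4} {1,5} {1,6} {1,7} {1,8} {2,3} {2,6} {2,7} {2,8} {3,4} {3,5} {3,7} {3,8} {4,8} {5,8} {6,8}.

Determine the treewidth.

3

A width-3 tree decomposition is:
Bags: B1 = {0, 1, 3, 8}  B2 = {1, 3, 4, 8}  B3 = {1, 2, 3, 8}  B4 = {1, 2, 6, 8}  B5 = {1, 3, 5, 8}  B6 = {1, 2, 3, 7}
Tree: B1–B2, B2–B3, B3–B4, B3–B5, B3–B6
Every bag has size at most 4, so the width is 4 − 1 = 3 and tw(G) ≤ 3. On the other hand G contains the 4-clique {0, 1, 3, 8}. A clique must lie in a single bag of any decomposition, so no decomposition can have width below 3. Therefore the treewidth is 3.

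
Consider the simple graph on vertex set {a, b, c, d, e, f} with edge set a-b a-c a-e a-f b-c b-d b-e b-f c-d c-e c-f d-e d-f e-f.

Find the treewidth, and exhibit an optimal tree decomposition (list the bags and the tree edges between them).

Every bag has size at most 5, so the width is 5 − 1 = 4 and tw(G) ≤ 4. On the other hand G contains the 5-clique {b, c, d, e, f}. A clique must lie in a single bag of any decomposition, so no decomposition can have width below 4. The upper and lower bounds meet at 4, so that is the treewidth.

Treewidth 4.
One such decomposition:
Bags: B1 = {b, c, d, e, f}  B2 = {a, b, c, e, f}
Tree: B1–B2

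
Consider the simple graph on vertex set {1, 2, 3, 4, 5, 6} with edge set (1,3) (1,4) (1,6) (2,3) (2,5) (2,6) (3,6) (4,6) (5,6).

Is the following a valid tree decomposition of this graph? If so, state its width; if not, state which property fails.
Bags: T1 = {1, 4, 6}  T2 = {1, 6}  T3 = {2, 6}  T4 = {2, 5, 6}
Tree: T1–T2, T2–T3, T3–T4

No — vertex 3 appears in no bag.

A tree decomposition must satisfy three properties: every vertex lies in some bag; for every edge, both endpoints lie together in some bag; and for every vertex, the bags containing it form a connected subtree. Here vertex 3 appears in no bag, so the decomposition is invalid.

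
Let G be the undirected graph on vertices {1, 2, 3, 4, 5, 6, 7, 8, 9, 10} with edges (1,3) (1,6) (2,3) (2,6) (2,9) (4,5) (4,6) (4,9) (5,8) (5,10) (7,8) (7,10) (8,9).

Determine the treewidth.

2

A width-2 tree decomposition is:
Bags: B1 = {1, 2, 3}  B2 = {1, 2, 6}  B3 = {2, 6, 9}  B4 = {4, 6, 9}  B5 = {4, 8, 9}  B6 = {4, 5, 8}  B7 = {5, 7, 8}  B8 = {5, 7, 10}
Tree: B1–B2, B2–B3, B3–B4, B4–B5, B5–B6, B6–B7, B7–B8
Every bag has size at most 3, so the width is 3 − 1 = 2 and tw(G) ≤ 2. For the lower bound, G contains the cycle 3–1–6–2–3, so G is not a forest; only forests have treewidth ≤ 1, hence tw(G) ≥ 2. Hence tw(G) = 2 exactly.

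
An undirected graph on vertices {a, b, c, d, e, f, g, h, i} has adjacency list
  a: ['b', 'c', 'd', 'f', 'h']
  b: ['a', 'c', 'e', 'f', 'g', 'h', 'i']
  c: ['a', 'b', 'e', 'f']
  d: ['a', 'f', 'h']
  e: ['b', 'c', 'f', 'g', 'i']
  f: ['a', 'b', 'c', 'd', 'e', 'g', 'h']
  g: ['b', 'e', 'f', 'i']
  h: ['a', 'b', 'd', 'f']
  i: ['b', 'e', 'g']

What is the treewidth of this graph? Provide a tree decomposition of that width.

Each bag holds 4 vertices, so the decomposition has width 3, which upper-bounds the treewidth. Conversely, {a, d, f, h} is a clique of size 4, and the vertices of any clique must share a bag in every tree decomposition; so some bag has ≥ 4 vertices and tw(G) ≥ 3. The upper and lower bounds meet at 3, so that is the treewidth.

Treewidth 3.
Bags: B1 = {b, e, g, i}  B2 = {b, e, f, g}  B3 = {b, c, e, f}  B4 = {a, b, c, f}  B5 = {a, b, f, h}  B6 = {a, d, f, h}
Tree: B1–B2, B2–B3, B3–B4, B4–B5, B5–B6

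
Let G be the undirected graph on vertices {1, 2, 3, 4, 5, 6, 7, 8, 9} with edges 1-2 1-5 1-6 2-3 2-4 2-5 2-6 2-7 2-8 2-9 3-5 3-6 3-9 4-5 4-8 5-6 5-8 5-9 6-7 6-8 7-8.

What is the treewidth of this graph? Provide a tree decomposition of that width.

Treewidth 3.
Bags: B1 = {1, 2, 5, 6}  B2 = {2, 5, 6, 8}  B3 = {2, 4, 5, 8}  B4 = {2, 6, 7, 8}  B5 = {2, 3, 5, 6}  B6 = {2, 3, 5, 9}
Tree: B1–B2, B2–B3, B2–B4, B1–B5, B5–B6

Every bag has size at most 4, so the width is 4 − 1 = 3 and tw(G) ≤ 3. On the other hand G contains the 4-clique {2, 3, 5, 9}. A clique must lie in a single bag of any decomposition, so no decomposition can have width below 3. Therefore the treewidth is 3.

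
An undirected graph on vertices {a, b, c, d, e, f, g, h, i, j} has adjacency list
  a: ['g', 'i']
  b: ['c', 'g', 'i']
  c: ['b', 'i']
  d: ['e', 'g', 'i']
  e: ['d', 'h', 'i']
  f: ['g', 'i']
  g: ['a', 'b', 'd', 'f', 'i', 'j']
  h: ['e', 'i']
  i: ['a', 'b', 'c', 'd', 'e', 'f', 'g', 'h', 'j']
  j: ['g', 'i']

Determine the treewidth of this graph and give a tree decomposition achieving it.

Treewidth 2.
Bags: B1 = {b, g, i}  B2 = {a, g, i}  B3 = {d, g, i}  B4 = {d, e, i}  B5 = {e, h, i}  B6 = {b, c, i}  B7 = {f, g, i}  B8 = {g, i, j}
Tree: B1–B2, B2–B3, B3–B4, B4–B5, B1–B6, B1–B7, B3–B8

Every bag has size at most 3, so the width is 3 − 1 = 2 and tw(G) ≤ 2. On the other hand G contains the 3-clique {d, g, i}. A clique must lie in a single bag of any decomposition, so no decomposition can have width below 2. Hence tw(G) = 2 exactly.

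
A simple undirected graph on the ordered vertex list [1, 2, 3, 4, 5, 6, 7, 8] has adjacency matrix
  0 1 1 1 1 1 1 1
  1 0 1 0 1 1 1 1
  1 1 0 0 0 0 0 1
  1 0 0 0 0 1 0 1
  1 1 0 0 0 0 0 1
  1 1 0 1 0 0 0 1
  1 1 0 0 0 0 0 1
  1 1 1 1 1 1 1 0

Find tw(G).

3

A width-3 tree decomposition is:
Bags: B1 = {1, 2, 6, 8}  B2 = {1, 2, 5, 8}  B3 = {1, 2, 7, 8}  B4 = {1, 2, 3, 8}  B5 = {1, 4, 6, 8}
Tree: B1–B2, B1–B3, B3–B4, B1–B5
The largest bag has 4 vertices, giving width 3; this decomposition certifies tw(G) ≤ 3. For the lower bound, the 4 vertices {1, 2, 3, 8} are pairwise adjacent, and any tree decomposition puts a clique entirely inside one bag — forcing width ≥ 3. The upper and lower bounds meet at 3, so that is the treewidth.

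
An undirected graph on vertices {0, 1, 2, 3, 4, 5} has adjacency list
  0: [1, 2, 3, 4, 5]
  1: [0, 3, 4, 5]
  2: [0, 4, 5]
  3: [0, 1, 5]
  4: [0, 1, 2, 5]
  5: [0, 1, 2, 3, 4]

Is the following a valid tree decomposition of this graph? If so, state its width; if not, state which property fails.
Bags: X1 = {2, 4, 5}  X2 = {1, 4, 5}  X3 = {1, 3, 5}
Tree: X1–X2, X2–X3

A tree decomposition must satisfy three properties: every vertex lies in some bag; for every edge, both endpoints lie together in some bag; and for every vertex, the bags containing it form a connected subtree. Here vertex 0 appears in no bag, so the decomposition is invalid.

No — vertex 0 appears in no bag.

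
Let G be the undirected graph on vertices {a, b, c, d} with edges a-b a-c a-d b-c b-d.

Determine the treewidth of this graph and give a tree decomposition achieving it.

The largest bag has 3 vertices, giving width 2; this decomposition certifies tw(G) ≤ 2. For the lower bound, the 3 vertices {a, b, d} are pairwise adjacent, and any tree decomposition puts a clique entirely inside one bag — forcing width ≥ 2. Hence tw(G) = 2 exactly.

Treewidth 2.
One such decomposition:
Bags: B1 = {a, b, d}  B2 = {a, b, c}
Tree: B1–B2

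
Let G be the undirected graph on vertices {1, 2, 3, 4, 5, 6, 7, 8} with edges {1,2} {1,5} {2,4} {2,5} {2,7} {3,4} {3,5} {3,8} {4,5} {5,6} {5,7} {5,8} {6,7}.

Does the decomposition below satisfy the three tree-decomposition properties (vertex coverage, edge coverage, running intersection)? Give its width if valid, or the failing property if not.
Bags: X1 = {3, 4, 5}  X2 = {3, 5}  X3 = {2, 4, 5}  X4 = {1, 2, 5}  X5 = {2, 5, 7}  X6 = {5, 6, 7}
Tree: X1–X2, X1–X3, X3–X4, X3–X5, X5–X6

No — vertex 8 appears in no bag.

A tree decomposition must satisfy three properties: every vertex lies in some bag; for every edge, both endpoints lie together in some bag; and for every vertex, the bags containing it form a connected subtree. Here vertex 8 appears in no bag, so the decomposition is invalid.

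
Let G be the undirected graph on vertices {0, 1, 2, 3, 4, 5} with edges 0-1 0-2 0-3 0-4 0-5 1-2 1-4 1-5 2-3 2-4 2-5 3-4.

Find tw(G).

A width-3 tree decomposition is:
Bags: B1 = {0, 1, 2, 4}  B2 = {0, 1, 2, 5}  B3 = {0, 2, 3, 4}
Tree: B1–B2, B1–B3
Every bag has size at most 4, so the width is 4 − 1 = 3 and tw(G) ≤ 3. Conversely, {0, 1, 2, 4} is a clique of size 4, and the vertices of any clique must share a bag in every tree decomposition; so some bag has ≥ 4 vertices and tw(G) ≥ 3. Therefore the treewidth is 3.

3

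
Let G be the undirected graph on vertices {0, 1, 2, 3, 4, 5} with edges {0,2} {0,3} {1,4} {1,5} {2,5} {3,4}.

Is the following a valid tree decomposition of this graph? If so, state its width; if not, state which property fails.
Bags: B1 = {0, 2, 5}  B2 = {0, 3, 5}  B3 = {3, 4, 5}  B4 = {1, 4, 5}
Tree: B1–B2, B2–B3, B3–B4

Yes; width 2.

Vertex coverage: the bags together contain {0, 1, 2, 3, 4, 5}, the full vertex set. Edge coverage: each edge of G has both endpoints in at least one bag. Running intersection: for every vertex, the bags containing it form a connected subtree. All three properties hold, so this is a valid tree decomposition of width max|bag| − 1 = 2, and hence tw(G) ≤ 2.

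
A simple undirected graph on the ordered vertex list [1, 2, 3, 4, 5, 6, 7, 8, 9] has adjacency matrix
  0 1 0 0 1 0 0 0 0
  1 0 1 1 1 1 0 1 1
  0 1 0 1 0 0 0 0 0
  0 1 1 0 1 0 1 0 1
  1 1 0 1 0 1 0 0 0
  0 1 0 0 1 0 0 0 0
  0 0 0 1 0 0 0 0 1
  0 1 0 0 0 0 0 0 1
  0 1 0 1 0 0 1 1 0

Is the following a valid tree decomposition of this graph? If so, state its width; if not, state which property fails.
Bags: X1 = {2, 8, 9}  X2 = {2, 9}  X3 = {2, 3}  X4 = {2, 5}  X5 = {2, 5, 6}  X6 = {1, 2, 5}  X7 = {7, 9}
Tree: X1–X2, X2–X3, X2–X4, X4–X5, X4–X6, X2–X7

A tree decomposition must satisfy three properties: every vertex lies in some bag; for every edge, both endpoints lie together in some bag; and for every vertex, the bags containing it form a connected subtree. Here vertex 4 appears in no bag, so the decomposition is invalid.

No — vertex 4 appears in no bag.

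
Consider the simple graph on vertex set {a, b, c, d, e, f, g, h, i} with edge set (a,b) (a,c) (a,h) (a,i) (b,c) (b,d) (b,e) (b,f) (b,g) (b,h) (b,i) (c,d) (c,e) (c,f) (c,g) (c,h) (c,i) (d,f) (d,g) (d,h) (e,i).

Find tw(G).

3

A width-3 tree decomposition is:
Bags: B1 = {b, c, d, g}  B2 = {b, c, d, h}  B3 = {a, b, c, h}  B4 = {a, b, c, i}  B5 = {b, c, e, i}  B6 = {b, c, d, f}
Tree: B1–B2, B2–B3, B3–B4, B4–B5, B1–B6
The largest bag has 4 vertices, giving width 3; this decomposition certifies tw(G) ≤ 3. Conversely, {b, c, d, g} is a clique of size 4, and the vertices of any clique must share a bag in every tree decomposition; so some bag has ≥ 4 vertices and tw(G) ≥ 3. Combining the bounds, tw(G) = 3.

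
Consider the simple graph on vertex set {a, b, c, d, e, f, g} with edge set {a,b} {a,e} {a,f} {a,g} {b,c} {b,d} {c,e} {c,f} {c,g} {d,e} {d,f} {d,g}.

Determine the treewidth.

A width-3 tree decomposition is:
Bags: B1 = {a, b, c, d}  B2 = {a, c, d, g}  B3 = {a, c, d, f}  B4 = {a, c, d, e}
Tree: B1–B2, B2–B3, B3–B4
Each bag holds 4 vertices, so the decomposition has width 3, which upper-bounds the treewidth. For the lower bound: the 4 vertex sets {a,b}, {c,g}, {d}, {f} are disjoint, each induces a connected subgraph, and every pair is joined by at least one edge of G. Contracting each set to a single vertex therefore yields K_{4} as a minor, and since treewidth is minor-monotone, tw(G) ≥ tw(K_{4}) = 3. Hence tw(G) = 3 exactly.

3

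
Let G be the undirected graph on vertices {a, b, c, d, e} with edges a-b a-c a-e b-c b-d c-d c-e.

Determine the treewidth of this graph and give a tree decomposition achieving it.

Treewidth 2.
One optimal decomposition is:
Bags: B1 = {b, c, d}  B2 = {a, b, c}  B3 = {a, c, e}
Tree: B1–B2, B2–B3

The largest bag has 3 vertices, giving width 2; this decomposition certifies tw(G) ≤ 2. Conversely, {b, c, d} is a clique of size 3, and the vertices of any clique must share a bag in every tree decomposition; so some bag has ≥ 3 vertices and tw(G) ≥ 2. Combining the bounds, tw(G) = 2.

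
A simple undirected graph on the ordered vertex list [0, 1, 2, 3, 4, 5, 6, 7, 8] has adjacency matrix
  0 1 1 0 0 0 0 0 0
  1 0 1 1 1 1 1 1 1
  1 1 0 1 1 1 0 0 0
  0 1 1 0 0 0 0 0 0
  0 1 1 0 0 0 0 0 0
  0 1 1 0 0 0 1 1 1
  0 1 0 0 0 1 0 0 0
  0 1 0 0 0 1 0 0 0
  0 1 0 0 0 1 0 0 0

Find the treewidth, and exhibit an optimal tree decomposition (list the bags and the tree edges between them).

Treewidth 2.
Bags: B1 = {1, 5, 8}  B2 = {1, 2, 5}  B3 = {1, 2, 3}  B4 = {1, 5, 7}  B5 = {0, 1, 2}  B6 = {1, 2, 4}  B7 = {1, 5, 6}
Tree: B1–B2, B2–B3, B1–B4, B3–B5, B2–B6, B4–B7

The largest bag has 3 vertices, giving width 2; this decomposition certifies tw(G) ≤ 2. For the lower bound, the 3 vertices {1, 5, 8} are pairwise adjacent, and any tree decomposition puts a clique entirely inside one bag — forcing width ≥ 2. Combining the bounds, tw(G) = 2.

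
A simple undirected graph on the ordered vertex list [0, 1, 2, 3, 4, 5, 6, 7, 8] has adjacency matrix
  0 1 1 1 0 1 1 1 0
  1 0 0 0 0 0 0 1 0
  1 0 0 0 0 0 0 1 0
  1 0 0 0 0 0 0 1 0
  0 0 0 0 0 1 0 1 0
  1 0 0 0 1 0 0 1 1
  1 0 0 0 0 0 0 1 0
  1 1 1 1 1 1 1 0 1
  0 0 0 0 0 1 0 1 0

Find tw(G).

2

A width-2 tree decomposition is:
Bags: B1 = {0, 1, 7}  B2 = {0, 5, 7}  B3 = {0, 6, 7}  B4 = {0, 3, 7}  B5 = {4, 5, 7}  B6 = {5, 7, 8}  B7 = {0, 2, 7}
Tree: B1–B2, B1–B3, B2–B4, B2–B5, B2–B6, B3–B7
Each bag holds 3 vertices, so the decomposition has width 2, which upper-bounds the treewidth. For the lower bound, the 3 vertices {0, 1, 7} are pairwise adjacent, and any tree decomposition puts a clique entirely inside one bag — forcing width ≥ 2. Combining the bounds, tw(G) = 2.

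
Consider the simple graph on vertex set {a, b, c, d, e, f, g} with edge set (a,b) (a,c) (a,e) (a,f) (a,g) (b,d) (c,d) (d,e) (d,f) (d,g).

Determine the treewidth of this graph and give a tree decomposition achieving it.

The largest bag has 3 vertices, giving width 2; this decomposition certifies tw(G) ≤ 2. Since d–f–a–e–d is a cycle in G, G is not acyclic. Forests are exactly the graphs of treewidth ≤ 1, so tw(G) ≥ 2. The upper and lower bounds meet at 2, so that is the treewidth.

Treewidth 2.
One optimal decomposition is:
Bags: B1 = {a, d, f}  B2 = {a, d, e}  B3 = {a, d, g}  B4 = {a, c, d}  B5 = {a, b, d}
Tree: B1–B2, B2–B3, B3–B4, B4–B5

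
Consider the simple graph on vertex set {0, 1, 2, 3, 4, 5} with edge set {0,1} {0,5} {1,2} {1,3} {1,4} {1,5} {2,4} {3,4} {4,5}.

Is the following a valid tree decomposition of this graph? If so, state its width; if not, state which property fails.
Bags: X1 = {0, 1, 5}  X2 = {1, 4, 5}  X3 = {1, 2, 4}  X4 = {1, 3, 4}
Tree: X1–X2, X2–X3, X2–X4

Vertex coverage: the bags together contain {0, 1, 2, 3, 4, 5}, the full vertex set. Edge coverage: each edge of G has both endpoints in at least one bag. Running intersection: for every vertex, the bags containing it form a connected subtree. All three properties hold, so this is a valid tree decomposition of width max|bag| − 1 = 2, and hence tw(G) ≤ 2.

Yes; width 2.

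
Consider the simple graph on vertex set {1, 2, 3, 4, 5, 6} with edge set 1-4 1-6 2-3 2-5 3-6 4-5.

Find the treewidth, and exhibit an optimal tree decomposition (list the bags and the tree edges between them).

Every bag has size at most 3, so the width is 3 − 1 = 2 and tw(G) ≤ 2. For the lower bound, G contains the cycle 1–4–5–2–3–6–1, so G is not a forest; only forests have treewidth ≤ 1, hence tw(G) ≥ 2. Therefore the treewidth is 2.

Treewidth 2.
Bags: B1 = {1, 4, 5}  B2 = {1, 2, 5}  B3 = {1, 2, 3}  B4 = {1, 3, 6}
Tree: B1–B2, B2–B3, B3–B4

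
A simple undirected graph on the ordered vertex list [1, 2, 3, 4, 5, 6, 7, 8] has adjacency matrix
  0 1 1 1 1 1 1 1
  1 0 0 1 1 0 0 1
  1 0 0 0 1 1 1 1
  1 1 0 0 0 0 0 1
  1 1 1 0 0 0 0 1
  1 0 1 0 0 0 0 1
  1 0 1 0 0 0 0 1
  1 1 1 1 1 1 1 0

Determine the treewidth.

A width-3 tree decomposition is:
Bags: B1 = {1, 2, 5, 8}  B2 = {1, 3, 5, 8}  B3 = {1, 2, 4, 8}  B4 = {1, 3, 7, 8}  B5 = {1, 3, 6, 8}
Tree: B1–B2, B1–B3, B2–B4, B4–B5
Every bag has size at most 4, so the width is 4 − 1 = 3 and tw(G) ≤ 3. For the lower bound, the 4 vertices {1, 2, 4, 8} are pairwise adjacent, and any tree decomposition puts a clique entirely inside one bag — forcing width ≥ 3. Hence tw(G) = 3 exactly.

3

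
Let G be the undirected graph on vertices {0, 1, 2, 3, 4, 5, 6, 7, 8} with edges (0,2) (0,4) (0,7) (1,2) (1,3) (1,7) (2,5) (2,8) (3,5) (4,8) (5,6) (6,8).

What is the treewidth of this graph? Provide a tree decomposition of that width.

Treewidth 3.
One optimal decomposition is:
Bags: B1 = {1, 3, 5, 6}  B2 = {1, 2, 5, 6}  B3 = {1, 2, 6, 8}  B4 = {1, 2, 7, 8}  B5 = {0, 2, 7, 8}  B6 = {0, 4, 7, 8}
Tree: B1–B2, B2–B3, B3–B4, B4–B5, B5–B6

Each bag holds 4 vertices, so the decomposition has width 3, which upper-bounds the treewidth. For the lower bound: the 4 vertex sets {3,5,6}, {1}, {2}, {0,4,7,8} are disjoint, each induces a connected subgraph, and every pair is joined by at least one edge of G. Contracting each set to a single vertex therefore yields K_{4} as a minor, and since treewidth is minor-monotone, tw(G) ≥ tw(K_{4}) = 3. Combining the bounds, tw(G) = 3.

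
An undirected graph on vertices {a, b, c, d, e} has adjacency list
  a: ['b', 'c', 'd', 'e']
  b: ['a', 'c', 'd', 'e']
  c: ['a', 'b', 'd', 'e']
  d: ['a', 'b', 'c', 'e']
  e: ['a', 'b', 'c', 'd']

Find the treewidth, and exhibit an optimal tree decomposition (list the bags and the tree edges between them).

Treewidth 4.
One such decomposition:
Bags: B1 = {a, b, c, d, e}
Tree: (single bag)

With just one bag of size 5, the width is 5 − 1 = 4, so tw(G) ≤ 4. For the lower bound, the 5 vertices {a, b, c, d, e} are pairwise adjacent, and any tree decomposition puts a clique entirely inside one bag — forcing width ≥ 4. Therefore the treewidth is 4.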